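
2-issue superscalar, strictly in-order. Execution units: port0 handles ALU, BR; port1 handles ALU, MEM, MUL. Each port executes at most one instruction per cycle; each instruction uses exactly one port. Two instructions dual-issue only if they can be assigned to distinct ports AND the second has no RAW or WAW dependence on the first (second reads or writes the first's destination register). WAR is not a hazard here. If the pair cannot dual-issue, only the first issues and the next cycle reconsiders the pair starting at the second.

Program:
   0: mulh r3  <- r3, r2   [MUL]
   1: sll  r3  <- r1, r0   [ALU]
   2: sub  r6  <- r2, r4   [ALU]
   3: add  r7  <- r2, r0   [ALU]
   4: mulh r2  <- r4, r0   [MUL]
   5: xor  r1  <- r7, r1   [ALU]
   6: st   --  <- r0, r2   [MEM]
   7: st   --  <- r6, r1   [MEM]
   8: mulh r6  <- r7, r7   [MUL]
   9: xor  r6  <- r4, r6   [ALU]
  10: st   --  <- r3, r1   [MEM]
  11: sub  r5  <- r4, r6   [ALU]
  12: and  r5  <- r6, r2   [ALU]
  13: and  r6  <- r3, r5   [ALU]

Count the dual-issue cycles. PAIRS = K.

c0: i0 mulh  WAW r3
c1: i1+i2 sll/sub  pair
c2: i3+i4 add/mulh  pair
c3: i5+i6 xor/st  pair
c4: i7 st  no-port MEM/MUL
c5: i8 mulh  RAW+WAW r6
c6: i9+i10 xor/st  pair
c7: i11 sub  WAW r5
c8: i12 and  RAW r5
c9: i13 and  tail

PAIRS = 4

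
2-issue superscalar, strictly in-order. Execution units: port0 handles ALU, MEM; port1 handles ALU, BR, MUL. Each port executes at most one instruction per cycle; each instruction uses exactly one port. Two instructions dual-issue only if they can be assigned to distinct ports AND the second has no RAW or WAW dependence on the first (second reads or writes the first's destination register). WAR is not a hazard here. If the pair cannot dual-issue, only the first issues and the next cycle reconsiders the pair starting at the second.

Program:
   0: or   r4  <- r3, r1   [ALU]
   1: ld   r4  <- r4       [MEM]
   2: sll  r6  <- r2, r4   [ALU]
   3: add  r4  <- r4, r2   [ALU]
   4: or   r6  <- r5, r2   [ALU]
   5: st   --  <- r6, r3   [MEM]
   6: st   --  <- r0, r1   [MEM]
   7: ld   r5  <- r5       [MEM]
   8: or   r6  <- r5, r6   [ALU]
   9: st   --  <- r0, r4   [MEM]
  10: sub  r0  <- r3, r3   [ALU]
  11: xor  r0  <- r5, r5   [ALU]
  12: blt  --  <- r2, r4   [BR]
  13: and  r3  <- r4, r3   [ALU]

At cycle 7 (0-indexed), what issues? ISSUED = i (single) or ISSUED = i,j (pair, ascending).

t=0 i0:or.ALU ; RAW+WAW r4
t=1 i1:ld.MEM ; RAW r4
t=2 i2&i3:sll.ALU add.ALU ; pair
t=3 i4:or.ALU ; RAW r6
t=4 i5:st.MEM ; no-port MEM/MEM
t=5 i6:st.MEM ; no-port MEM/MEM
t=6 i7:ld.MEM ; RAW r5
t=7 i8&i9:or.ALU st.MEM ; pair
t=8 i10:sub.ALU ; WAW r0
t=9 i11&i12:xor.ALU blt.BR ; pair
t=10 i13:and.ALU ; tail

ISSUED = 8,9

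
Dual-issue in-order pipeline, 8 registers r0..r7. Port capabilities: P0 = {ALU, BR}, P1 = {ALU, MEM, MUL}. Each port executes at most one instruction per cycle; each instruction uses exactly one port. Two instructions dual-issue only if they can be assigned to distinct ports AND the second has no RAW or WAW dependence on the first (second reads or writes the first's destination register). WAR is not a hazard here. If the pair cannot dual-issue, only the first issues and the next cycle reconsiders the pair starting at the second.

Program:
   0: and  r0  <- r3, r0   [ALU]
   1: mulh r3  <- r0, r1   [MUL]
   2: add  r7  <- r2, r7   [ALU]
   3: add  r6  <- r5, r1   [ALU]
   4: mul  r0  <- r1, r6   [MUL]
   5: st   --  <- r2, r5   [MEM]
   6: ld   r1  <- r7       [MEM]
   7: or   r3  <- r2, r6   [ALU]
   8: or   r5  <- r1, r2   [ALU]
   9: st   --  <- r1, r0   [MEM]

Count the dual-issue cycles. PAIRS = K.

PAIRS = 3

0. and @i0  | RAW r0
1. mulh/add @i1,i2  | 2-wide
2. add @i3  | RAW r6
3. mul @i4  | no-port MUL/MEM
4. st @i5  | no-port MEM/MEM
5. ld/or @i6,i7  | 2-wide
6. or/st @i8,i9  | 2-wide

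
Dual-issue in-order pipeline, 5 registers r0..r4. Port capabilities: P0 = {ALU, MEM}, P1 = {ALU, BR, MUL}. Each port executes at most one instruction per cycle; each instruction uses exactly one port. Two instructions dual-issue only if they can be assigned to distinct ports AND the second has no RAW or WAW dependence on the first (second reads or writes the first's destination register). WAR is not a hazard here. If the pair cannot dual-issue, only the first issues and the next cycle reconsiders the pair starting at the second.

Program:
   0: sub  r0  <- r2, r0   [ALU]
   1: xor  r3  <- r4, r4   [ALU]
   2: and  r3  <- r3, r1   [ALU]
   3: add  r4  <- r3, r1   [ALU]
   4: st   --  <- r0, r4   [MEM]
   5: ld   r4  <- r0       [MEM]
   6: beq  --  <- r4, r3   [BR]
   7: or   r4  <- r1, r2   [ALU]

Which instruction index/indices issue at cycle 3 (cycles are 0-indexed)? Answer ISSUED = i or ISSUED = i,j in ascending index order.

0. sub.ALU+xor.ALU @i0&i1  | 2-wide
1. and.ALU @i2  | RAW r3
2. add.ALU @i3  | RAW r4
3. st.MEM @i4  | no-port MEM/MEM
4. ld.MEM @i5  | RAW r4
5. beq.BR+or.ALU @i6&i7  | 2-wide

ISSUED = 4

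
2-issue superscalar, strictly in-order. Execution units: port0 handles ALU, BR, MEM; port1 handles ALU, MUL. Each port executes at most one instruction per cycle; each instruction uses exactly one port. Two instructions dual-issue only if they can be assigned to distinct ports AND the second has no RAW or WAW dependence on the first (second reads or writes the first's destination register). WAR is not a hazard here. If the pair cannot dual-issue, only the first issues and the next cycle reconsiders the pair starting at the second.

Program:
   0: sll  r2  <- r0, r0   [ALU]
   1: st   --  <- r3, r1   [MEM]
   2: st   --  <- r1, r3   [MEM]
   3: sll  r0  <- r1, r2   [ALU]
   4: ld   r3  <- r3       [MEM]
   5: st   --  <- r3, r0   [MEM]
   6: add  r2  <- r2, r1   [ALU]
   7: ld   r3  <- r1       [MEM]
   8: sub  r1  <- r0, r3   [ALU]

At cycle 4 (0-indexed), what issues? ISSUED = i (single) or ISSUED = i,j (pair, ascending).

ISSUED = 7

t=0 i0,i1:sll st ; 2-wide
t=1 i2,i3:st sll ; 2-wide
t=2 i4:ld ; no-port MEM/MEM
t=3 i5,i6:st add ; 2-wide
t=4 i7:ld ; RAW r3
t=5 i8:sub ; tail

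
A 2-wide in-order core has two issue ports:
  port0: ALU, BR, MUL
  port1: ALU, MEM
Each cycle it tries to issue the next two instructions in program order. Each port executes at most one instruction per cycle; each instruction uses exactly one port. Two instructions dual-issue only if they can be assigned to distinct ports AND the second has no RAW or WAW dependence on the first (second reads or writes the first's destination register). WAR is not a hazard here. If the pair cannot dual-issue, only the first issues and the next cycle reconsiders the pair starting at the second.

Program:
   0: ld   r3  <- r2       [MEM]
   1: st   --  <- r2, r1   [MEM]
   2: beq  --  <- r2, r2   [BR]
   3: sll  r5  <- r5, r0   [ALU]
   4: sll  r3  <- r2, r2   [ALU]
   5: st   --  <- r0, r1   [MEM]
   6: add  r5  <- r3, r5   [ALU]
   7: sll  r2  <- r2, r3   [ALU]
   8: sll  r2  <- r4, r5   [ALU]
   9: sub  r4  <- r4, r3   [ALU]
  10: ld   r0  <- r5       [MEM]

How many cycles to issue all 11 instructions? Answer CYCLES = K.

#0 head=0: ld i0 no-port MEM/MEM
#1 head=1: st beq i1+i2 pair
#2 head=3: sll sll i3+i4 pair
#3 head=5: st add i5+i6 pair
#4 head=7: sll i7 WAW r2
#5 head=8: sll sub i8+i9 pair
#6 head=10: ld i10 tail

CYCLES = 7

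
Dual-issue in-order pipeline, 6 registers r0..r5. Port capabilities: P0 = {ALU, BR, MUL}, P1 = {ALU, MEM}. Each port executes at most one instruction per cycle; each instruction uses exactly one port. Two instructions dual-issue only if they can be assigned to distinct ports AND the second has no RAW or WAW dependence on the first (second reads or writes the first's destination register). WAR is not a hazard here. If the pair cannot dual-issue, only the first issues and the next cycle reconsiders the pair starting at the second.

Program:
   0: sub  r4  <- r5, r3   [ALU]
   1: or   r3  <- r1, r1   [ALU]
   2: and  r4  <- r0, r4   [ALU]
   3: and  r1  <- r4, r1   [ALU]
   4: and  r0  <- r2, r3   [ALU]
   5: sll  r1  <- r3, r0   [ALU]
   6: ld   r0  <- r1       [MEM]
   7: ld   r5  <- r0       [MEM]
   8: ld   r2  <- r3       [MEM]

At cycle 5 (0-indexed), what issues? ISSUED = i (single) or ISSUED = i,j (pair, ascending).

[0] i0,i1  sub/or  -- 2-wide
[1] i2  and  -- RAW r4
[2] i3,i4  and/and  -- 2-wide
[3] i5  sll  -- RAW r1
[4] i6  ld  -- no-port MEM/MEM
[5] i7  ld  -- no-port MEM/MEM
[6] i8  ld  -- tail

ISSUED = 7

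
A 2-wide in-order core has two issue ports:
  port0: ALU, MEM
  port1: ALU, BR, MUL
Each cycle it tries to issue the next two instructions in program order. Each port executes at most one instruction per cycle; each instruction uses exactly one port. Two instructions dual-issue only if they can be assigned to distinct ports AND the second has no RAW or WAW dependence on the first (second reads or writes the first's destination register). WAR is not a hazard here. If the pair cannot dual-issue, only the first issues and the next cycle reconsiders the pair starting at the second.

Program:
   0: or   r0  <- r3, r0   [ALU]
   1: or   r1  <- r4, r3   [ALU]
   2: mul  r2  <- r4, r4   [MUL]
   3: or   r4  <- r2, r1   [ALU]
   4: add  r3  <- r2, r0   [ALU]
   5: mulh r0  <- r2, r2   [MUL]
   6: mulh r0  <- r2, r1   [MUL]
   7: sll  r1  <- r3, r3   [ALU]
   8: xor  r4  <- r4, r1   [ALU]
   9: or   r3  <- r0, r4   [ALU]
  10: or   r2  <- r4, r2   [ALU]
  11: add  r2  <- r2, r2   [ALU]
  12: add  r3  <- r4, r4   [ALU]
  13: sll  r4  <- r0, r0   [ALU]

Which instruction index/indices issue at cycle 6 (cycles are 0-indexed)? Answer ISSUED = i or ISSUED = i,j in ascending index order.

c0: i0&i1 or.ALU/or.ALU  2-wide
c1: i2 mul.MUL  RAW r2
c2: i3&i4 or.ALU/add.ALU  2-wide
c3: i5 mulh.MUL  no-port MUL/MUL
c4: i6&i7 mulh.MUL/sll.ALU  2-wide
c5: i8 xor.ALU  RAW r4
c6: i9&i10 or.ALU/or.ALU  2-wide
c7: i11&i12 add.ALU/add.ALU  2-wide
c8: i13 sll.ALU  tail

ISSUED = 9,10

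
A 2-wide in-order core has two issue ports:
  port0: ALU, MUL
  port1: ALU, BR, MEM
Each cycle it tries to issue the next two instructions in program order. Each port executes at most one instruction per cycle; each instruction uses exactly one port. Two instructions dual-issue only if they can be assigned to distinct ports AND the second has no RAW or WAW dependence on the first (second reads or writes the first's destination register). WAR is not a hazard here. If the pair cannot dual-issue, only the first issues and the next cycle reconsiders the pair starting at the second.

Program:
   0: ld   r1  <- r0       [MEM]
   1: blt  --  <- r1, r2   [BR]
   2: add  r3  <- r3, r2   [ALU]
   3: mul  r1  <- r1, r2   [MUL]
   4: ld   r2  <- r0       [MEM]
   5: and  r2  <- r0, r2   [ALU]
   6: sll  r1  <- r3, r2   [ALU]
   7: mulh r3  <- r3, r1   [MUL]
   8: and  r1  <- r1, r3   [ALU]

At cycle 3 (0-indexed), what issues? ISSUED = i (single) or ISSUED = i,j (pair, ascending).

#0 head=0: ld.MEM i0 no-port MEM/BR
#1 head=1: blt.BR+add.ALU i1/i2 dual
#2 head=3: mul.MUL+ld.MEM i3/i4 dual
#3 head=5: and.ALU i5 RAW r2
#4 head=6: sll.ALU i6 RAW r1
#5 head=7: mulh.MUL i7 RAW r3
#6 head=8: and.ALU i8 tail

ISSUED = 5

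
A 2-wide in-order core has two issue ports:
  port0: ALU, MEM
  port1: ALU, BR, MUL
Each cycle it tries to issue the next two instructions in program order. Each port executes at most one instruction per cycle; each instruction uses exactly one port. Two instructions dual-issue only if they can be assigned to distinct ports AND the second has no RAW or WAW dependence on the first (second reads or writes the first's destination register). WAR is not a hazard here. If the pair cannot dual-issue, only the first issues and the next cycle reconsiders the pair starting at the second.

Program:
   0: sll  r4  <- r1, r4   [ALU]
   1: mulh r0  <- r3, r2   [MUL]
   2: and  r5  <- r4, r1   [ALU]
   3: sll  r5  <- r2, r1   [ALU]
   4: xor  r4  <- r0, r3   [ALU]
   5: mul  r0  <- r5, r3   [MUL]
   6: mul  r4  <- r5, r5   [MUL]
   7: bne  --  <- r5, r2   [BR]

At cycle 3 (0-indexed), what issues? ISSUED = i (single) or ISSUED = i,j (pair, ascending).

[0] i0+i1  sll.ALU;mulh.MUL  -- dual
[1] i2  and.ALU  -- WAW r5
[2] i3+i4  sll.ALU;xor.ALU  -- dual
[3] i5  mul.MUL  -- no-port MUL/MUL
[4] i6  mul.MUL  -- no-port MUL/BR
[5] i7  bne.BR  -- tail

ISSUED = 5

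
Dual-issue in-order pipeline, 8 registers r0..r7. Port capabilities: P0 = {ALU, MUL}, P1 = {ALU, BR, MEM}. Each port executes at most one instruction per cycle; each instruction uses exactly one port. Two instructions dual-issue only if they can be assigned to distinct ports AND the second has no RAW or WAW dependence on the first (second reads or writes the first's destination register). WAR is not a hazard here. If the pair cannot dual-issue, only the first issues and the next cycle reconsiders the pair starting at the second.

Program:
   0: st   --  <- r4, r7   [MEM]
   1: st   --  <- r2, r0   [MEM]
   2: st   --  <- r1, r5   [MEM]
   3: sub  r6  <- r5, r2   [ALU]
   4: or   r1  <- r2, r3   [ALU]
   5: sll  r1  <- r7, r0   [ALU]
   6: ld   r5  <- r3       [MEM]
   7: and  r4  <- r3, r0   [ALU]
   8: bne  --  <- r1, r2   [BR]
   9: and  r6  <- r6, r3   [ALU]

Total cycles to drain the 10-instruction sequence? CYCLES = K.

CYCLES = 7

t=0 i0:st ; no-port MEM/MEM
t=1 i1:st ; no-port MEM/MEM
t=2 i2,i3:st/sub ; 2-wide
t=3 i4:or ; WAW r1
t=4 i5,i6:sll/ld ; 2-wide
t=5 i7,i8:and/bne ; 2-wide
t=6 i9:and ; tail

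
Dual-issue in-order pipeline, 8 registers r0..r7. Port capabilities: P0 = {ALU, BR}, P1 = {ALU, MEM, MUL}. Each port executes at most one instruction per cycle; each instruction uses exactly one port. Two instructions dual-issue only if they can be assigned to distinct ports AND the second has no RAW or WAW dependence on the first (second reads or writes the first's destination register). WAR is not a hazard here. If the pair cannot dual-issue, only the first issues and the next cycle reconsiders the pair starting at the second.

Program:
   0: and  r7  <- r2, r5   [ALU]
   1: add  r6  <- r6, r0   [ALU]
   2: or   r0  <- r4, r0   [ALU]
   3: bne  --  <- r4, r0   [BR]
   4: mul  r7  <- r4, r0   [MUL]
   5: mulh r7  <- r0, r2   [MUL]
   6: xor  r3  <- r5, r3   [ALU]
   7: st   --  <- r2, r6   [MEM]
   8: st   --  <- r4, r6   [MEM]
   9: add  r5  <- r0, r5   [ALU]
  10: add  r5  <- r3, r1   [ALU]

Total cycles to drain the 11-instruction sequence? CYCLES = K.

[0] i0+i1  and.ALU+add.ALU  -- dual
[1] i2  or.ALU  -- RAW r0
[2] i3+i4  bne.BR+mul.MUL  -- dual
[3] i5+i6  mulh.MUL+xor.ALU  -- dual
[4] i7  st.MEM  -- no-port MEM/MEM
[5] i8+i9  st.MEM+add.ALU  -- dual
[6] i10  add.ALU  -- tail

CYCLES = 7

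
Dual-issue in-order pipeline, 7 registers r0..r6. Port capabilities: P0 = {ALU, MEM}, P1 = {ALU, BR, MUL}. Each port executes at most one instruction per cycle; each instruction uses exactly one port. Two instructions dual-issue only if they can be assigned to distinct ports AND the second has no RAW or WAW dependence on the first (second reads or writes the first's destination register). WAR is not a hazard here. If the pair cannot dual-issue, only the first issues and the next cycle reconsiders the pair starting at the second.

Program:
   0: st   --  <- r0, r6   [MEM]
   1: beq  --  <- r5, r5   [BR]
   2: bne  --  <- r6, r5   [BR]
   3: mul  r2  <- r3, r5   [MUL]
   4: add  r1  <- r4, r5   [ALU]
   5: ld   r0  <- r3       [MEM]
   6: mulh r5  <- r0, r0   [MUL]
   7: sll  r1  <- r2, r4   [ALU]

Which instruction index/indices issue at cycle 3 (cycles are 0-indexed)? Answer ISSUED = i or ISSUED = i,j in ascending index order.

ISSUED = 5

[0] i0&i1  st;beq  -- dual
[1] i2  bne  -- no-port BR/MUL
[2] i3&i4  mul;add  -- dual
[3] i5  ld  -- RAW r0
[4] i6&i7  mulh;sll  -- dual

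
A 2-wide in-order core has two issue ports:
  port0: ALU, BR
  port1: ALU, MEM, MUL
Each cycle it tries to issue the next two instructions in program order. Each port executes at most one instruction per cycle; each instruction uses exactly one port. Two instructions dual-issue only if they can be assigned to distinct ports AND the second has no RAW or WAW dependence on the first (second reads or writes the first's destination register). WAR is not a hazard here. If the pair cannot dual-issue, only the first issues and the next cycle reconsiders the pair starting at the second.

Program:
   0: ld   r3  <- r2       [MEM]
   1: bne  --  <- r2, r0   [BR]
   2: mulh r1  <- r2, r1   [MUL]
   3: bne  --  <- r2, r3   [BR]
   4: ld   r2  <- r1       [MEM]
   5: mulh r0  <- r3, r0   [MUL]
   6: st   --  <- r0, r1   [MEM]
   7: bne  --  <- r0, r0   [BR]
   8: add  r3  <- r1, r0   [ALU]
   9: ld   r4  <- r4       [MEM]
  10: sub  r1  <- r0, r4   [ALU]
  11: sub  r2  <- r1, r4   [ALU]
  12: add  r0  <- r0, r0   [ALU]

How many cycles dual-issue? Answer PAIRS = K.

PAIRS = 5

[0] i0&i1  ld bne  -- dual
[1] i2&i3  mulh bne  -- dual
[2] i4  ld  -- no-port MEM/MUL
[3] i5  mulh  -- no-port MUL/MEM
[4] i6&i7  st bne  -- dual
[5] i8&i9  add ld  -- dual
[6] i10  sub  -- RAW r1
[7] i11&i12  sub add  -- dual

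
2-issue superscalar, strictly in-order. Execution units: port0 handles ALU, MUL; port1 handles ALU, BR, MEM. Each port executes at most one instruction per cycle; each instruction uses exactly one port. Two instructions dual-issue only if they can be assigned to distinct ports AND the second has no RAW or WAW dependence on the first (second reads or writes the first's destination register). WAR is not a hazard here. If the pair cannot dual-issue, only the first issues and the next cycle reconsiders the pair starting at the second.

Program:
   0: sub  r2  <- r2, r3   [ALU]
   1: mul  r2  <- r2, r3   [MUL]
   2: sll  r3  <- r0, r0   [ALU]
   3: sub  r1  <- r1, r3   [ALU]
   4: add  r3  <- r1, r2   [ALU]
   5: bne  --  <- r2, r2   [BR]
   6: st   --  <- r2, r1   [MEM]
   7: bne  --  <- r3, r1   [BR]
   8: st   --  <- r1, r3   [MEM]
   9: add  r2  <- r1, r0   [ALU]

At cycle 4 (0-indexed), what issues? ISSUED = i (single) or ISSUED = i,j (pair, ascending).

ISSUED = 6

#0 head=0: sub i0 RAW+WAW r2
#1 head=1: mul+sll i1/i2 dual
#2 head=3: sub i3 RAW r1
#3 head=4: add+bne i4/i5 dual
#4 head=6: st i6 no-port MEM/BR
#5 head=7: bne i7 no-port BR/MEM
#6 head=8: st+add i8/i9 dual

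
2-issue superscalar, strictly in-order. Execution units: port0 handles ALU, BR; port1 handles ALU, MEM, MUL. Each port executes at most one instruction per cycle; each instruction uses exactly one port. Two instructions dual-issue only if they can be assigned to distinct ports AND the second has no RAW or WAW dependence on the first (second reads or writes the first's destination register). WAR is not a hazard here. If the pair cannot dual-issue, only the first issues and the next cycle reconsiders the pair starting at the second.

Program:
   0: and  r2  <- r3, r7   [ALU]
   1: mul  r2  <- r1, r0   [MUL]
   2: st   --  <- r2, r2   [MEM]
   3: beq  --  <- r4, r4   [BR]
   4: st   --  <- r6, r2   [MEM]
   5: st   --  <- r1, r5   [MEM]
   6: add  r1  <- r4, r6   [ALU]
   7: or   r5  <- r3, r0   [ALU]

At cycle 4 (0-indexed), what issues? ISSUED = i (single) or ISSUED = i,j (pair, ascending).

ISSUED = 5,6

0. and.ALU @i0  | WAW r2
1. mul.MUL @i1  | no-port MUL/MEM
2. st.MEM beq.BR @i2/i3  | 2-wide
3. st.MEM @i4  | no-port MEM/MEM
4. st.MEM add.ALU @i5/i6  | 2-wide
5. or.ALU @i7  | tail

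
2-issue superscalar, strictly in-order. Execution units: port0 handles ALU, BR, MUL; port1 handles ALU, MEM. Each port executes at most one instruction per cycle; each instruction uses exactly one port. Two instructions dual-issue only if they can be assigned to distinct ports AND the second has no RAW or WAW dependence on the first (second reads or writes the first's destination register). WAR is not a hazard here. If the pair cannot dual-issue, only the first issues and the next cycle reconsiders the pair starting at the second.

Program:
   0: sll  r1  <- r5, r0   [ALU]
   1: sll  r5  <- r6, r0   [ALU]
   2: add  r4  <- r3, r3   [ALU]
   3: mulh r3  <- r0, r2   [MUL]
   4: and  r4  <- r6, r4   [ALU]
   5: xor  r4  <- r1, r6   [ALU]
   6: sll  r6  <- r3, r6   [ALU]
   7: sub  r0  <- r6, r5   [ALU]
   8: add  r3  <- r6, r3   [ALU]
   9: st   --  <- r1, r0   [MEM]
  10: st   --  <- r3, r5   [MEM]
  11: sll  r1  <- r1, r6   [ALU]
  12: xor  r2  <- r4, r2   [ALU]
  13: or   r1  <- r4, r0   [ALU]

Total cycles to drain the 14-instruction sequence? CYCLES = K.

CYCLES = 8

  cy0 -> i0,i1 (sll/sll) pair
  cy1 -> i2,i3 (add/mulh) pair
  cy2 -> i4 (and) WAW r4
  cy3 -> i5,i6 (xor/sll) pair
  cy4 -> i7,i8 (sub/add) pair
  cy5 -> i9 (st) no-port MEM/MEM
  cy6 -> i10,i11 (st/sll) pair
  cy7 -> i12,i13 (xor/or) pair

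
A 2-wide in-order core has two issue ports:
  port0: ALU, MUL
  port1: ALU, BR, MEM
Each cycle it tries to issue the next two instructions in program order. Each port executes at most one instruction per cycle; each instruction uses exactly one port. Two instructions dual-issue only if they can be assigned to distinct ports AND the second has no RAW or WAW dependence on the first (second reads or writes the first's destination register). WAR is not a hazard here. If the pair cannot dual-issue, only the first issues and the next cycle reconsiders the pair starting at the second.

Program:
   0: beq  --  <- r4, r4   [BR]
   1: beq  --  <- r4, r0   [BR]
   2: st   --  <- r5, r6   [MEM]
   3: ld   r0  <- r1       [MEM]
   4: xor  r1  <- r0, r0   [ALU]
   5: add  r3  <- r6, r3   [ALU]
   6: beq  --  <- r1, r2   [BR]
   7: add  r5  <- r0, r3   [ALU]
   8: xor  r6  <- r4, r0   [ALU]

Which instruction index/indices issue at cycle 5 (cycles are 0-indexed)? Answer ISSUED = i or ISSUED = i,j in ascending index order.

ISSUED = 6,7

t=0 i0:beq ; no-port BR/BR
t=1 i1:beq ; no-port BR/MEM
t=2 i2:st ; no-port MEM/MEM
t=3 i3:ld ; RAW r0
t=4 i4,i5:xor add ; 2-wide
t=5 i6,i7:beq add ; 2-wide
t=6 i8:xor ; tail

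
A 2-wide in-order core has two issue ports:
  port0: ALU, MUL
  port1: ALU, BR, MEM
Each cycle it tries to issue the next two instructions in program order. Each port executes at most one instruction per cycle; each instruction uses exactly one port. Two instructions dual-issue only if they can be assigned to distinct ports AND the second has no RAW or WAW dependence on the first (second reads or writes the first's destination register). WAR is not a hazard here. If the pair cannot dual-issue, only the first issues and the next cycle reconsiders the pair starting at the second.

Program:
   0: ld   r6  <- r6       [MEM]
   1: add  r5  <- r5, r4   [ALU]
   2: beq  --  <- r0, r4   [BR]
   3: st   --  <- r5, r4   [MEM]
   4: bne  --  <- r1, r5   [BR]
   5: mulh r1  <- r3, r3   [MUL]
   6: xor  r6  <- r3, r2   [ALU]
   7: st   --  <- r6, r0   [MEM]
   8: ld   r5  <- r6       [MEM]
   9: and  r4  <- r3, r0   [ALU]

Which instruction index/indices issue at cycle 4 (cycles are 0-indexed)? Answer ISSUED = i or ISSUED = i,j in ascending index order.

  cy0 -> i0,i1 (ld.MEM/add.ALU) 2-wide
  cy1 -> i2 (beq.BR) no-port BR/MEM
  cy2 -> i3 (st.MEM) no-port MEM/BR
  cy3 -> i4,i5 (bne.BR/mulh.MUL) 2-wide
  cy4 -> i6 (xor.ALU) RAW r6
  cy5 -> i7 (st.MEM) no-port MEM/MEM
  cy6 -> i8,i9 (ld.MEM/and.ALU) 2-wide

ISSUED = 6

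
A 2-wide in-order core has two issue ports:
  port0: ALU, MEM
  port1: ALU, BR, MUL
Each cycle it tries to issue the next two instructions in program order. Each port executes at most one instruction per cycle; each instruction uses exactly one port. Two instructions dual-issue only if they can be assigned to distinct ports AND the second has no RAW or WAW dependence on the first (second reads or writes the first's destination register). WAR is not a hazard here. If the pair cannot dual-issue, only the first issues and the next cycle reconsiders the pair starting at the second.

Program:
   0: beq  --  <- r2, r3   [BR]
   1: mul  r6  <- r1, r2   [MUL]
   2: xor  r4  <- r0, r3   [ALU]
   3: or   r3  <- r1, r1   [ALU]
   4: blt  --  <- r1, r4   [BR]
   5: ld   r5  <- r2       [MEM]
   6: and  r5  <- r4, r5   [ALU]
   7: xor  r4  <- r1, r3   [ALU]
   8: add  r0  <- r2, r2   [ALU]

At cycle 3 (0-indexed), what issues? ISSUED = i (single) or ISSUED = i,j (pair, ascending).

ISSUED = 5

[0] i0  beq  -- no-port BR/MUL
[1] i1,i2  mul+xor  -- 2-wide
[2] i3,i4  or+blt  -- 2-wide
[3] i5  ld  -- RAW+WAW r5
[4] i6,i7  and+xor  -- 2-wide
[5] i8  add  -- tail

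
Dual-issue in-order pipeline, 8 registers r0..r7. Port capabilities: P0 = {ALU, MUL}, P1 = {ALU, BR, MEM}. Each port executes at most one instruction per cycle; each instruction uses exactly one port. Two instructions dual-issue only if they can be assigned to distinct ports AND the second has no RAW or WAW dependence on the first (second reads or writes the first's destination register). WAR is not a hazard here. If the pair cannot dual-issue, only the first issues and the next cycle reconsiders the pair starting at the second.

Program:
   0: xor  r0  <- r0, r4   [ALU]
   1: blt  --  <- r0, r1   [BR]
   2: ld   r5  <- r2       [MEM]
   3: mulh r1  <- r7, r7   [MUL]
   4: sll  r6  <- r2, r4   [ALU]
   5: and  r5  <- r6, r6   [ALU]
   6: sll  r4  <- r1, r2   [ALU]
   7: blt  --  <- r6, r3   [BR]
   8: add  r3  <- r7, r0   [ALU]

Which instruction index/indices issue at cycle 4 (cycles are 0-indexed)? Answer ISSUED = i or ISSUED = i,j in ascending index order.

[0] i0  xor.ALU  -- RAW r0
[1] i1  blt.BR  -- no-port BR/MEM
[2] i2,i3  ld.MEM mulh.MUL  -- pair
[3] i4  sll.ALU  -- RAW r6
[4] i5,i6  and.ALU sll.ALU  -- pair
[5] i7,i8  blt.BR add.ALU  -- pair

ISSUED = 5,6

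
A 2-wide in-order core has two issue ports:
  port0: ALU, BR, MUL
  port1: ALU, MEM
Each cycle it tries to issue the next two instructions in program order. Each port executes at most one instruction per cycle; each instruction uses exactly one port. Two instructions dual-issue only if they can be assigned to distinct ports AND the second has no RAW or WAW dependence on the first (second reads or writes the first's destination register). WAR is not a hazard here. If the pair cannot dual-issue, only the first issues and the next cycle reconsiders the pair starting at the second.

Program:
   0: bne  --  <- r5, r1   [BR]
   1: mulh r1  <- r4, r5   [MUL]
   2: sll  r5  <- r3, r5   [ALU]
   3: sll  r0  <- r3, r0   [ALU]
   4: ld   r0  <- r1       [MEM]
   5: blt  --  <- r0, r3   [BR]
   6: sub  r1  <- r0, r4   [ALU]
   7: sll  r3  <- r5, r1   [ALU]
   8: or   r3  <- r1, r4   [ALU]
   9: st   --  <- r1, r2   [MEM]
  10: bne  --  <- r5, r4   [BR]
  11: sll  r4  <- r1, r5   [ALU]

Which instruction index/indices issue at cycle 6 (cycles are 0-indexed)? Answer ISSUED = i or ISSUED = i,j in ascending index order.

ISSUED = 8,9

[0] i0  bne  -- no-port BR/MUL
[1] i1/i2  mulh;sll  -- 2-wide
[2] i3  sll  -- WAW r0
[3] i4  ld  -- RAW r0
[4] i5/i6  blt;sub  -- 2-wide
[5] i7  sll  -- WAW r3
[6] i8/i9  or;st  -- 2-wide
[7] i10/i11  bne;sll  -- 2-wide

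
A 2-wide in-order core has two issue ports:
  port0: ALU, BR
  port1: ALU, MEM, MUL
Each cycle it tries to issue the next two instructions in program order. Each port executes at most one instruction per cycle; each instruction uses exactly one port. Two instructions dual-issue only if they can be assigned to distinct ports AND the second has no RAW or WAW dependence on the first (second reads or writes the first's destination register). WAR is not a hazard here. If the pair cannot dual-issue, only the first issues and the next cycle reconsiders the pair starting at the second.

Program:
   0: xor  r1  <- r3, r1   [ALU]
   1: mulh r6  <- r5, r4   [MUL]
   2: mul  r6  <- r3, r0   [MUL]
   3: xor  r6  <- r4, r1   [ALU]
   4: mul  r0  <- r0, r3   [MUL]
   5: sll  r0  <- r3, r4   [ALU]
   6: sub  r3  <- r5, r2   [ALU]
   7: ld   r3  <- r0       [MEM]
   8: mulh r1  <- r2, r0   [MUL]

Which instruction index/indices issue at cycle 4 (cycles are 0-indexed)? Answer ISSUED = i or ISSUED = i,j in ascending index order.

t=0 i0&i1:xor+mulh ; dual
t=1 i2:mul ; WAW r6
t=2 i3&i4:xor+mul ; dual
t=3 i5&i6:sll+sub ; dual
t=4 i7:ld ; no-port MEM/MUL
t=5 i8:mulh ; tail

ISSUED = 7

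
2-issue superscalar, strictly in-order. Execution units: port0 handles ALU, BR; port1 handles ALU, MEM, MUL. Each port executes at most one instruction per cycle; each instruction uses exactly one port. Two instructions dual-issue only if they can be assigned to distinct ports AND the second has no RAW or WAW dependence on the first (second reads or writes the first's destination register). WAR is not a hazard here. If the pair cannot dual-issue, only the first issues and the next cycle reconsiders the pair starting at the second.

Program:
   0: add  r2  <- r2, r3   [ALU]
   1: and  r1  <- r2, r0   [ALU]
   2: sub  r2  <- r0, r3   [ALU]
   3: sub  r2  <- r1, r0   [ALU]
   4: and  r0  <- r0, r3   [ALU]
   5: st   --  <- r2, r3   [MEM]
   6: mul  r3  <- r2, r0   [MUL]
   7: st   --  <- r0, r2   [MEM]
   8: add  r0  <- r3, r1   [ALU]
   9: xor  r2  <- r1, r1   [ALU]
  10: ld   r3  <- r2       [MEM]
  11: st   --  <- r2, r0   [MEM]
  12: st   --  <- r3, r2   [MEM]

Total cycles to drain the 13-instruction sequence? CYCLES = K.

CYCLES = 10

t=0 i0:add ; RAW r2
t=1 i1+i2:and+sub ; dual
t=2 i3+i4:sub+and ; dual
t=3 i5:st ; no-port MEM/MUL
t=4 i6:mul ; no-port MUL/MEM
t=5 i7+i8:st+add ; dual
t=6 i9:xor ; RAW r2
t=7 i10:ld ; no-port MEM/MEM
t=8 i11:st ; no-port MEM/MEM
t=9 i12:st ; tail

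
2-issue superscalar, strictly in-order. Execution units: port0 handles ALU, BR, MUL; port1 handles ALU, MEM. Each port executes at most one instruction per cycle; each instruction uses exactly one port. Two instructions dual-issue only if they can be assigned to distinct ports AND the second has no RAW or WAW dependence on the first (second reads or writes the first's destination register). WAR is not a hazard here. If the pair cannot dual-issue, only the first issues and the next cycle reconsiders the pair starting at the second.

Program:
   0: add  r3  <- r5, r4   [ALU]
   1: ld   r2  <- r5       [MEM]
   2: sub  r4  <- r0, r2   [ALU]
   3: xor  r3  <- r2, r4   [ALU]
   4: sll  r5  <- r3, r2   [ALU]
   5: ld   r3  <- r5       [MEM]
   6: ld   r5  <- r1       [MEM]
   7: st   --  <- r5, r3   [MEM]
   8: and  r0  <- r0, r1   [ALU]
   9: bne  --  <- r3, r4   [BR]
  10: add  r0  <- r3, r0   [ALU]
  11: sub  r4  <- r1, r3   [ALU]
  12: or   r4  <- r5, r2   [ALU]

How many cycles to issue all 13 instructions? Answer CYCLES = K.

CYCLES = 10

#0 head=0: add/ld i0,i1 2-wide
#1 head=2: sub i2 RAW r4
#2 head=3: xor i3 RAW r3
#3 head=4: sll i4 RAW r5
#4 head=5: ld i5 no-port MEM/MEM
#5 head=6: ld i6 no-port MEM/MEM
#6 head=7: st/and i7,i8 2-wide
#7 head=9: bne/add i9,i10 2-wide
#8 head=11: sub i11 WAW r4
#9 head=12: or i12 tail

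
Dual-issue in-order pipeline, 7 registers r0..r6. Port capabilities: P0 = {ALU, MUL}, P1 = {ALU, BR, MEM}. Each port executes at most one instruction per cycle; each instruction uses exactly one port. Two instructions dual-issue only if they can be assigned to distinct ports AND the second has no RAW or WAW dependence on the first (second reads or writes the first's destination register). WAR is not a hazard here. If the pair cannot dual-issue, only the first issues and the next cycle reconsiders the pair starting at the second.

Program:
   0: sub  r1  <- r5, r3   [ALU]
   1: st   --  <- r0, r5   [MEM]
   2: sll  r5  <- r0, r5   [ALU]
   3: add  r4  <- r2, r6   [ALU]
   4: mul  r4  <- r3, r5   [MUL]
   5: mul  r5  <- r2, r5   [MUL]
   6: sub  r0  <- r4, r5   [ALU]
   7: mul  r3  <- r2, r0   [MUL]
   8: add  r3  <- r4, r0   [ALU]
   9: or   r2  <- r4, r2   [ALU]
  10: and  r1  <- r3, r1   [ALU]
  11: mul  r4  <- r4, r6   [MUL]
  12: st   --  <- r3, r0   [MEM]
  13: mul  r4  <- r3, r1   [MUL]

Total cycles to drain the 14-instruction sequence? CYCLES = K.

CYCLES = 9

0. sub.ALU+st.MEM @i0/i1  | dual
1. sll.ALU+add.ALU @i2/i3  | dual
2. mul.MUL @i4  | no-port MUL/MUL
3. mul.MUL @i5  | RAW r5
4. sub.ALU @i6  | RAW r0
5. mul.MUL @i7  | WAW r3
6. add.ALU+or.ALU @i8/i9  | dual
7. and.ALU+mul.MUL @i10/i11  | dual
8. st.MEM+mul.MUL @i12/i13  | dual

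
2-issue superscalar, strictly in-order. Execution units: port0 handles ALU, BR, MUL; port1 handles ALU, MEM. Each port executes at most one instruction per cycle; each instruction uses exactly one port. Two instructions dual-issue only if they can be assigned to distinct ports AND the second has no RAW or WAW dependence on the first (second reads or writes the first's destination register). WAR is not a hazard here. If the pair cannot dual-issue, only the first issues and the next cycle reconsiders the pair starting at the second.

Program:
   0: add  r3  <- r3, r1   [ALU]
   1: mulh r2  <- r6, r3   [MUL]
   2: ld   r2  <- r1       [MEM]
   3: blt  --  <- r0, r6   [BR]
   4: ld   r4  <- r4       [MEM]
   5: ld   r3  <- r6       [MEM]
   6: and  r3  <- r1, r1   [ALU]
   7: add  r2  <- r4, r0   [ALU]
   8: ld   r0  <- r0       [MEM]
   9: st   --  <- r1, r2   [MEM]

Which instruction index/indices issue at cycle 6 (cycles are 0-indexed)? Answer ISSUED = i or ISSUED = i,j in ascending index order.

t=0 i0:add ; RAW r3
t=1 i1:mulh ; WAW r2
t=2 i2/i3:ld+blt ; 2-wide
t=3 i4:ld ; no-port MEM/MEM
t=4 i5:ld ; WAW r3
t=5 i6/i7:and+add ; 2-wide
t=6 i8:ld ; no-port MEM/MEM
t=7 i9:st ; tail

ISSUED = 8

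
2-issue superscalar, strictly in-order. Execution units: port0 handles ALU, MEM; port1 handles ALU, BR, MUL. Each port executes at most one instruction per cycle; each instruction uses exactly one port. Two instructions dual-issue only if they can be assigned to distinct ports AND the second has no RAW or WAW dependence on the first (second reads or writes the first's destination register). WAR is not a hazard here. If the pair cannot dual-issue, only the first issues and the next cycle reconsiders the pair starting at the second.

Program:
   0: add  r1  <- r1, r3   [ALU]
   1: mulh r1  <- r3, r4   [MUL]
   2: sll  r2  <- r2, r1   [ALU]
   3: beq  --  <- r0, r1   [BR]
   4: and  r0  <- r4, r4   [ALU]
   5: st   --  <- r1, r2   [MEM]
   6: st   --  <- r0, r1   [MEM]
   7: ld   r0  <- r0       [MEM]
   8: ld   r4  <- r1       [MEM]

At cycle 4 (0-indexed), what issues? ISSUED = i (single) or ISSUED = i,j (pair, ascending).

ISSUED = 6

  cy0 -> i0 (add) WAW r1
  cy1 -> i1 (mulh) RAW r1
  cy2 -> i2+i3 (sll beq) dual
  cy3 -> i4+i5 (and st) dual
  cy4 -> i6 (st) no-port MEM/MEM
  cy5 -> i7 (ld) no-port MEM/MEM
  cy6 -> i8 (ld) tail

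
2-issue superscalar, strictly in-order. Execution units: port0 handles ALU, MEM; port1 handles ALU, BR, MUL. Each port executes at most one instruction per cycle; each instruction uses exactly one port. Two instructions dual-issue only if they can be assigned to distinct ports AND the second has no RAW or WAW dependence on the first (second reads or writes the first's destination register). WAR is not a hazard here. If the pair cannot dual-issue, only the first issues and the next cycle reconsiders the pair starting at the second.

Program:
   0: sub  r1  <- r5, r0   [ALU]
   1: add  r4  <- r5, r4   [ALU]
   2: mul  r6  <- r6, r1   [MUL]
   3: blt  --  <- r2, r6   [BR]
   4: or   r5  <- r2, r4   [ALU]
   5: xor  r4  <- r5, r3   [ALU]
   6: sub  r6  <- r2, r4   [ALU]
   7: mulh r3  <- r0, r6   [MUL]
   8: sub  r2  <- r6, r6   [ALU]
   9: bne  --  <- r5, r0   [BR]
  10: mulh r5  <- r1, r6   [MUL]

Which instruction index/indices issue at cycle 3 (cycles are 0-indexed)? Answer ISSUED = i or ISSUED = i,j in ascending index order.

ISSUED = 5

c0: i0&i1 sub.ALU add.ALU  dual
c1: i2 mul.MUL  no-port MUL/BR
c2: i3&i4 blt.BR or.ALU  dual
c3: i5 xor.ALU  RAW r4
c4: i6 sub.ALU  RAW r6
c5: i7&i8 mulh.MUL sub.ALU  dual
c6: i9 bne.BR  no-port BR/MUL
c7: i10 mulh.MUL  tail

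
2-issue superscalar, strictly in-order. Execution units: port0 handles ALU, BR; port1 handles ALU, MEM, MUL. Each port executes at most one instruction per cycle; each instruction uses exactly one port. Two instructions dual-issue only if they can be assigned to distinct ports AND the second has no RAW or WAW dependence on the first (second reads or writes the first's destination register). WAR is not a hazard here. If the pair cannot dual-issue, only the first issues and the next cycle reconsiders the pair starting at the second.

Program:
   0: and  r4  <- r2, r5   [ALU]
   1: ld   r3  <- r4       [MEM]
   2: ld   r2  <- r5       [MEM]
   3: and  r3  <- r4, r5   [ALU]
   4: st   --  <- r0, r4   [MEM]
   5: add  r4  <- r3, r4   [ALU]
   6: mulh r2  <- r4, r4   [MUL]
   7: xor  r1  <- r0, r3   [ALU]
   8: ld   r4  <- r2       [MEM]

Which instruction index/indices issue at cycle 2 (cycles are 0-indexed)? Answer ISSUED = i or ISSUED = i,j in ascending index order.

ISSUED = 2,3

t=0 i0:and.ALU ; RAW r4
t=1 i1:ld.MEM ; no-port MEM/MEM
t=2 i2+i3:ld.MEM and.ALU ; pair
t=3 i4+i5:st.MEM add.ALU ; pair
t=4 i6+i7:mulh.MUL xor.ALU ; pair
t=5 i8:ld.MEM ; tail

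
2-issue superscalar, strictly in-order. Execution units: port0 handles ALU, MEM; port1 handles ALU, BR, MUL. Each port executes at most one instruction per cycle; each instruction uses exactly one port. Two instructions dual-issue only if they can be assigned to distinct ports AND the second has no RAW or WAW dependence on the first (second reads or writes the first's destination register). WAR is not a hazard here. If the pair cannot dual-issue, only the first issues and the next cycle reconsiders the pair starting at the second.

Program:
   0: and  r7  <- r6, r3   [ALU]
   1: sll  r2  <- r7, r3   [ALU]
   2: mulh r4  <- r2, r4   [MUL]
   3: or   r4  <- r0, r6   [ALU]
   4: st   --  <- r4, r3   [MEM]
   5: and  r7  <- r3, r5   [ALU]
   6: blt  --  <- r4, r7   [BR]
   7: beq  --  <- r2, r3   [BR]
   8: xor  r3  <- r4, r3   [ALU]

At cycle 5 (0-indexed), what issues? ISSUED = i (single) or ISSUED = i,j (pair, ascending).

#0 head=0: and i0 RAW r7
#1 head=1: sll i1 RAW r2
#2 head=2: mulh i2 WAW r4
#3 head=3: or i3 RAW r4
#4 head=4: st and i4+i5 dual
#5 head=6: blt i6 no-port BR/BR
#6 head=7: beq xor i7+i8 dual

ISSUED = 6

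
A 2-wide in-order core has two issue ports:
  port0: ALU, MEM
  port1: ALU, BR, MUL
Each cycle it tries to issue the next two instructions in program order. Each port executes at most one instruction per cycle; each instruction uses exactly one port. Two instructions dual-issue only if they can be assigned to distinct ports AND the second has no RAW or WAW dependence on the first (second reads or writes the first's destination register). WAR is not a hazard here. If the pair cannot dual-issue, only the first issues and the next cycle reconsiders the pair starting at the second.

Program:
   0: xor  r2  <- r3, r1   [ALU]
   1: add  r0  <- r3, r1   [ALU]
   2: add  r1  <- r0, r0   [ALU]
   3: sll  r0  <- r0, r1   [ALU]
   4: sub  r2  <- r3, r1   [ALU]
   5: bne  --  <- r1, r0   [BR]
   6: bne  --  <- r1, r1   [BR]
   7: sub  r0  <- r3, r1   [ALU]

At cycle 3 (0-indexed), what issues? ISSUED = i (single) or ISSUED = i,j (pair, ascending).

0. xor.ALU;add.ALU @i0+i1  | pair
1. add.ALU @i2  | RAW r1
2. sll.ALU;sub.ALU @i3+i4  | pair
3. bne.BR @i5  | no-port BR/BR
4. bne.BR;sub.ALU @i6+i7  | pair

ISSUED = 5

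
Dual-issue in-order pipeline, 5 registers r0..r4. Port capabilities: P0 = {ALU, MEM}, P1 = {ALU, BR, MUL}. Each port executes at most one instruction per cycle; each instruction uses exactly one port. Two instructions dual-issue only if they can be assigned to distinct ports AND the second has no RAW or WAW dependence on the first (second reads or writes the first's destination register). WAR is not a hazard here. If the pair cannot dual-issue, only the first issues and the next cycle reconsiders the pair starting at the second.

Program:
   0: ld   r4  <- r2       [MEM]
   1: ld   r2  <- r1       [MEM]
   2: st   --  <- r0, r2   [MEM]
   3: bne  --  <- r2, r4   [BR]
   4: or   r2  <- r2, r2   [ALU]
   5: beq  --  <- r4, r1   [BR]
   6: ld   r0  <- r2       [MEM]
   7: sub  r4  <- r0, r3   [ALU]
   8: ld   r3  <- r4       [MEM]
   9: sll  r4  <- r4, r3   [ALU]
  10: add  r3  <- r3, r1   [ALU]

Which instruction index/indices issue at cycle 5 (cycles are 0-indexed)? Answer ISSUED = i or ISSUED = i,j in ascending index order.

ISSUED = 7

c0: i0 ld  no-port MEM/MEM
c1: i1 ld  no-port MEM/MEM
c2: i2+i3 st+bne  2-wide
c3: i4+i5 or+beq  2-wide
c4: i6 ld  RAW r0
c5: i7 sub  RAW r4
c6: i8 ld  RAW r3
c7: i9+i10 sll+add  2-wide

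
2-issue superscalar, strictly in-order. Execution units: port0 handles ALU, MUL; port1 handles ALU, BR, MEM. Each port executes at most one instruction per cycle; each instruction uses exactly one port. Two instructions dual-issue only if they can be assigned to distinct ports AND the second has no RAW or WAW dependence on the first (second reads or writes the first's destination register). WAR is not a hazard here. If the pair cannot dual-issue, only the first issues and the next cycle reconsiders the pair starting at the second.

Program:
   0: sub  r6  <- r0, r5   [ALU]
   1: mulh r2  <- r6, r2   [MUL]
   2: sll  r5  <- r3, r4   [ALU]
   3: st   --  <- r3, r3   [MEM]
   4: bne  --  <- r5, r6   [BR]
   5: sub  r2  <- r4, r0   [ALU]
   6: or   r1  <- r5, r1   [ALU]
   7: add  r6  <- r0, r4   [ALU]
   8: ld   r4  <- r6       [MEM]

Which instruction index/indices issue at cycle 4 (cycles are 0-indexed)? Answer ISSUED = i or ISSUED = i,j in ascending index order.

#0 head=0: sub i0 RAW r6
#1 head=1: mulh/sll i1&i2 dual
#2 head=3: st i3 no-port MEM/BR
#3 head=4: bne/sub i4&i5 dual
#4 head=6: or/add i6&i7 dual
#5 head=8: ld i8 tail

ISSUED = 6,7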